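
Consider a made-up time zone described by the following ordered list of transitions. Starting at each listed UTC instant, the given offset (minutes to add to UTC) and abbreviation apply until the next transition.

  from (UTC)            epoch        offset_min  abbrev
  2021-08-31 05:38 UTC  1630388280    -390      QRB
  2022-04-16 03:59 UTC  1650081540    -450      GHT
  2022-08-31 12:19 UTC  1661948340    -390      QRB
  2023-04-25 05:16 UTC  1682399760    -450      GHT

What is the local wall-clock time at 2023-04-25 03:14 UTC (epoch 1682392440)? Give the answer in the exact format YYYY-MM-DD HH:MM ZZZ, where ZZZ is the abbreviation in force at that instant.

Query: 2023-04-25 03:14 UTC
Rule 3/4 (QRB, -06:30): 2022-08-31 12:19 UTC ≤ query < 2023-04-25 05:16 UTC
3·60 + 14 - 390 = -196 min
-196 = -1·1440 + 1244; 1244 = 20·60 + 44 → 20:44, 2023-04-25 - 1 day = 2023-04-24
→ 2023-04-24 20:44 QRB

2023-04-24 20:44 QRB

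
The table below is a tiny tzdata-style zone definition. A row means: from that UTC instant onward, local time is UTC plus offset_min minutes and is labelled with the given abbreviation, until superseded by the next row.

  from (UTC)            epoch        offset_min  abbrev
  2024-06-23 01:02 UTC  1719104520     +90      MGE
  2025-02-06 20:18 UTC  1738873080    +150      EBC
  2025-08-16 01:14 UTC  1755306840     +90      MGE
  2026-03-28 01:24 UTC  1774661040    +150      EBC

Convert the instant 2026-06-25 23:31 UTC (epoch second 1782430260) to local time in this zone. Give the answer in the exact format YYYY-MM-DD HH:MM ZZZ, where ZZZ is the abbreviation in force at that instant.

2026-06-26 02:01 EBC

Query: 2026-06-25 23:31 UTC
Rule 4/4 (EBC, +02:30): 2026-03-28 01:24 UTC ≤ query < +∞
23·60 + 31 + 150 = 1561 min
1561 = 1·1440 + 121; 121 = 2·60 + 1 → 02:01, 2026-06-25 + 1 day = 2026-06-26
→ 2026-06-26 02:01 EBC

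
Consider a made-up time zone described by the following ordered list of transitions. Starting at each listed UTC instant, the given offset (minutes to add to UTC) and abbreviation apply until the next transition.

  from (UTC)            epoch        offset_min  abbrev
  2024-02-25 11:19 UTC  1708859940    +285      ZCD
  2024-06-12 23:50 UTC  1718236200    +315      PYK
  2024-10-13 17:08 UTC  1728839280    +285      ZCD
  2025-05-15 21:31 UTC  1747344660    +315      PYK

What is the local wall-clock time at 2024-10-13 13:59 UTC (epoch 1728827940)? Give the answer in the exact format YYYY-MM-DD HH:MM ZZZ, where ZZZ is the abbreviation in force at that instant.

2024-10-13 19:14 PYK

Query: 2024-10-13 13:59 UTC
Rule 2/4 (PYK, +05:15): 2024-06-12 23:50 UTC ≤ query < 2024-10-13 17:08 UTC
13·60 + 59 + 315 = 1154 min
1154 = 0·1440 + 1154; 1154 = 19·60 + 14 → 19:14, same day
→ 2024-10-13 19:14 PYK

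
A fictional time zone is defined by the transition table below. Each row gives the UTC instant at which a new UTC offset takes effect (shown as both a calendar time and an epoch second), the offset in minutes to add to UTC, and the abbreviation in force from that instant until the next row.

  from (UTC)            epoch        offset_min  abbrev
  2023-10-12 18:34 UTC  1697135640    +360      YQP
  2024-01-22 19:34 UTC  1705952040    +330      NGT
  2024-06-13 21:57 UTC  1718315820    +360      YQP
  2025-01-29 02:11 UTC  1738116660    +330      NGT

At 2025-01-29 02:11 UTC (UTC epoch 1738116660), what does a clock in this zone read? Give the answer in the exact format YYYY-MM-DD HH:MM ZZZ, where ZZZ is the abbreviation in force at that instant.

Query: 2025-01-29 02:11 UTC
Rule 4/4 (NGT, +05:30): 2025-01-29 02:11 UTC ≤ query < +∞
2·60 + 11 + 330 = 461 min
461 = 0·1440 + 461; 461 = 7·60 + 41 → 07:41, same day
→ 2025-01-29 07:41 NGT

2025-01-29 07:41 NGT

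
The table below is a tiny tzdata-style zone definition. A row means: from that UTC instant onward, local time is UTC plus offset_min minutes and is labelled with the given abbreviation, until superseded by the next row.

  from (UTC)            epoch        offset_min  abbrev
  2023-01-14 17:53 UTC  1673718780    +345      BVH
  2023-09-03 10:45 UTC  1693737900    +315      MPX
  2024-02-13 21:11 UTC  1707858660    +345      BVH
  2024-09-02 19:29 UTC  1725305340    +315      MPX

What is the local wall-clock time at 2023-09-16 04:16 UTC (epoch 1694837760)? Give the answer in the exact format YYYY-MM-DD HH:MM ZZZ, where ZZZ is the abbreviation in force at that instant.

2023-09-16 09:31 MPX

Query: 2023-09-16 04:16 UTC
Rule 2/4 (MPX, +05:15): 2023-09-03 10:45 UTC ≤ query < 2024-02-13 21:11 UTC
4·60 + 16 + 315 = 571 min
571 = 0·1440 + 571; 571 = 9·60 + 31 → 09:31, same day
→ 2023-09-16 09:31 MPX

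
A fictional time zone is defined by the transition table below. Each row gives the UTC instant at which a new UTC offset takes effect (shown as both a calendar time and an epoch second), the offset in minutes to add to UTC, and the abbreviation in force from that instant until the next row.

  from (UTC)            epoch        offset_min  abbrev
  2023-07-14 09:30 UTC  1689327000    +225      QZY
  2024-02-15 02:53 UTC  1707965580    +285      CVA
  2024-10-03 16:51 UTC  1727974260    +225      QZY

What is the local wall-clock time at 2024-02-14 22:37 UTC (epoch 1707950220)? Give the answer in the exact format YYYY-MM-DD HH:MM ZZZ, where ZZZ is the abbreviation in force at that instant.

2024-02-15 02:22 QZY

Query: 2024-02-14 22:37 UTC
Rule 1/3 (QZY, +03:45): 2023-07-14 09:30 UTC ≤ query < 2024-02-15 02:53 UTC
22·60 + 37 + 225 = 1582 min
1582 = 1·1440 + 142; 142 = 2·60 + 22 → 02:22, 2024-02-14 + 1 day = 2024-02-15
→ 2024-02-15 02:22 QZY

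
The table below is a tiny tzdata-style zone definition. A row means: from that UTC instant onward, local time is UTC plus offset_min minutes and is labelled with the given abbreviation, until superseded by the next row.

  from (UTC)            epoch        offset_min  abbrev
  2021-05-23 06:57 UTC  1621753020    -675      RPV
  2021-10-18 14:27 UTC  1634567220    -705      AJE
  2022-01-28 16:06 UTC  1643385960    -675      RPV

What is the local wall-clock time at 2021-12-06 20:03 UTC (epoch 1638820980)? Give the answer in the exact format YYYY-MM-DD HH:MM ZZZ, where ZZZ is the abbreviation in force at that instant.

Query: 2021-12-06 20:03 UTC
Rule 2/3 (AJE, -11:45): 2021-10-18 14:27 UTC ≤ query < 2022-01-28 16:06 UTC
20·60 + 3 - 705 = 498 min
498 = 0·1440 + 498; 498 = 8·60 + 18 → 08:18, same day
→ 2021-12-06 08:18 AJE

2021-12-06 08:18 AJE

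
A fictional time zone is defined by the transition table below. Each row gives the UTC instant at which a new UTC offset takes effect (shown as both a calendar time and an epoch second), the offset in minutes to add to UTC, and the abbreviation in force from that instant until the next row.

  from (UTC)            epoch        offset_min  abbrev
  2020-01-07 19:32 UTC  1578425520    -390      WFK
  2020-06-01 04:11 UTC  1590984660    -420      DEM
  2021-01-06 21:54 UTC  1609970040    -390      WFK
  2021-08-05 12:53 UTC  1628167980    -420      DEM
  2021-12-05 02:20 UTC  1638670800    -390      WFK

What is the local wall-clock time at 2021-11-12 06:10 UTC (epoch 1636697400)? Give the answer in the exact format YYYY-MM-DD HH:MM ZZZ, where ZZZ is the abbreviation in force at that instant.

2021-11-11 23:10 DEM

Query: 2021-11-12 06:10 UTC
Rule 4/5 (DEM, -07:00): 2021-08-05 12:53 UTC ≤ query < 2021-12-05 02:20 UTC
6·60 + 10 - 420 = -50 min
-50 = -1·1440 + 1390; 1390 = 23·60 + 10 → 23:10, 2021-11-12 - 1 day = 2021-11-11
→ 2021-11-11 23:10 DEM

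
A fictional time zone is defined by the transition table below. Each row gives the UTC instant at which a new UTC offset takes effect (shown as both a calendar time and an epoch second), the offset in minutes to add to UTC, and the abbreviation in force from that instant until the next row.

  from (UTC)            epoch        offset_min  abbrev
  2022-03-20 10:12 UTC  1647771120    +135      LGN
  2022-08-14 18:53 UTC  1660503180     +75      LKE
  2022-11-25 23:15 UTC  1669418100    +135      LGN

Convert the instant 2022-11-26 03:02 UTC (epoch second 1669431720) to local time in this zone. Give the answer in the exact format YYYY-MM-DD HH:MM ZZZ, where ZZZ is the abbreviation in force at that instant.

2022-11-26 05:17 LGN

Query: 2022-11-26 03:02 UTC
Rule 3/3 (LGN, +02:15): 2022-11-25 23:15 UTC ≤ query < +∞
3·60 + 2 + 135 = 317 min
317 = 0·1440 + 317; 317 = 5·60 + 17 → 05:17, same day
→ 2022-11-26 05:17 LGN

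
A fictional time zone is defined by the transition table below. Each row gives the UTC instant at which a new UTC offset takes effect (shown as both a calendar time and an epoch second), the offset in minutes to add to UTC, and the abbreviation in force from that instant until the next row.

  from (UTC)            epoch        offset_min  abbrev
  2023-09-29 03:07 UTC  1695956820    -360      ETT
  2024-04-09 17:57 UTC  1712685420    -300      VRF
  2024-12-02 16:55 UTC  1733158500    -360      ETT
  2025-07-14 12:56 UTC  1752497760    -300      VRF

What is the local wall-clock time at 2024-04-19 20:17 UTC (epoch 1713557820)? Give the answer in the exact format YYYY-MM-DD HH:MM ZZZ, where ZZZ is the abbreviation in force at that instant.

2024-04-19 15:17 VRF

Query: 2024-04-19 20:17 UTC
Rule 2/4 (VRF, -05:00): 2024-04-09 17:57 UTC ≤ query < 2024-12-02 16:55 UTC
20·60 + 17 - 300 = 917 min
917 = 0·1440 + 917; 917 = 15·60 + 17 → 15:17, same day
→ 2024-04-19 15:17 VRF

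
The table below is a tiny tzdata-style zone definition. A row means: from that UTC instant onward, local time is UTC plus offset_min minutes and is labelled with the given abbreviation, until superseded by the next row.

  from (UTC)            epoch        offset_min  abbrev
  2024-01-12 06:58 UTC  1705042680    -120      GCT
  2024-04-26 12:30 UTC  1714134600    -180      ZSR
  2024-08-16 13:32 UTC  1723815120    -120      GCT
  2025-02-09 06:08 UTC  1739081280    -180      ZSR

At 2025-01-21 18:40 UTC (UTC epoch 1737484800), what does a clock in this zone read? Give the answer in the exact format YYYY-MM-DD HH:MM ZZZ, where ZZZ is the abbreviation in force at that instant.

2025-01-21 16:40 GCT

Query: 2025-01-21 18:40 UTC
Rule 3/4 (GCT, -02:00): 2024-08-16 13:32 UTC ≤ query < 2025-02-09 06:08 UTC
18·60 + 40 - 120 = 1000 min
1000 = 0·1440 + 1000; 1000 = 16·60 + 40 → 16:40, same day
→ 2025-01-21 16:40 GCT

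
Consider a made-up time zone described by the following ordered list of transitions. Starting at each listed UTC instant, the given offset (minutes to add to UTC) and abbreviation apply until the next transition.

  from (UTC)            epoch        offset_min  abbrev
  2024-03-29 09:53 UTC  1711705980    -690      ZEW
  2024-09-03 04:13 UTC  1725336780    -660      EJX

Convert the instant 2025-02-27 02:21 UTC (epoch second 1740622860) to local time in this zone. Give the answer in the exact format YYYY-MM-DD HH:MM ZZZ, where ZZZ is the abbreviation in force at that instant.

2025-02-26 15:21 EJX

Query: 2025-02-27 02:21 UTC
Rule 2/2 (EJX, -11:00): 2024-09-03 04:13 UTC ≤ query < +∞
2·60 + 21 - 660 = -519 min
-519 = -1·1440 + 921; 921 = 15·60 + 21 → 15:21, 2025-02-27 - 1 day = 2025-02-26
→ 2025-02-26 15:21 EJX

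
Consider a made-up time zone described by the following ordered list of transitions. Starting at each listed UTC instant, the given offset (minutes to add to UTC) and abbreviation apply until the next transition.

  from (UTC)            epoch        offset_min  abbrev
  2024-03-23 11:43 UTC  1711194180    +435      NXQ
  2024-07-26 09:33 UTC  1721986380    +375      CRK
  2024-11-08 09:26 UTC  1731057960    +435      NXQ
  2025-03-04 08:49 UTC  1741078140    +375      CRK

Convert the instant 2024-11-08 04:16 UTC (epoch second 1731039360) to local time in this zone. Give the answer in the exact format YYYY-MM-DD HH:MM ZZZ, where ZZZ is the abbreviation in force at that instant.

Query: 2024-11-08 04:16 UTC
Rule 2/4 (CRK, +06:15): 2024-07-26 09:33 UTC ≤ query < 2024-11-08 09:26 UTC
4·60 + 16 + 375 = 631 min
631 = 0·1440 + 631; 631 = 10·60 + 31 → 10:31, same day
→ 2024-11-08 10:31 CRK

2024-11-08 10:31 CRK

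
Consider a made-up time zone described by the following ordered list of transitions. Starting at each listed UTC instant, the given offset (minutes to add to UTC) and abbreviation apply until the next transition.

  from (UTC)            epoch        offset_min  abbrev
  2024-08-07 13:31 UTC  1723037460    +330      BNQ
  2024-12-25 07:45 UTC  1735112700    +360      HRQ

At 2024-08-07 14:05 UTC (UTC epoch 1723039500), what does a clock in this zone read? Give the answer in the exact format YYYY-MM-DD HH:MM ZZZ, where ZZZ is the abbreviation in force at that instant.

Query: 2024-08-07 14:05 UTC
Rule 1/2 (BNQ, +05:30): 2024-08-07 13:31 UTC ≤ query < 2024-12-25 07:45 UTC
14·60 + 5 + 330 = 1175 min
1175 = 0·1440 + 1175; 1175 = 19·60 + 35 → 19:35, same day
→ 2024-08-07 19:35 BNQ

2024-08-07 19:35 BNQ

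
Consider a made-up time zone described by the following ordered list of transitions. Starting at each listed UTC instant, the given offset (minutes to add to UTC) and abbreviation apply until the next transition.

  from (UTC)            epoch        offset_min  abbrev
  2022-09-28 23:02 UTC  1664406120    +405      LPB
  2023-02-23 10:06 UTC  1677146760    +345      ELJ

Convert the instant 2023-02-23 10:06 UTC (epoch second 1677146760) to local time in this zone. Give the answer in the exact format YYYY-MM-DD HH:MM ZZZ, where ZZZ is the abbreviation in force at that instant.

2023-02-23 15:51 ELJ

Query: 2023-02-23 10:06 UTC
Rule 2/2 (ELJ, +05:45): 2023-02-23 10:06 UTC ≤ query < +∞
10·60 + 6 + 345 = 951 min
951 = 0·1440 + 951; 951 = 15·60 + 51 → 15:51, same day
→ 2023-02-23 15:51 ELJ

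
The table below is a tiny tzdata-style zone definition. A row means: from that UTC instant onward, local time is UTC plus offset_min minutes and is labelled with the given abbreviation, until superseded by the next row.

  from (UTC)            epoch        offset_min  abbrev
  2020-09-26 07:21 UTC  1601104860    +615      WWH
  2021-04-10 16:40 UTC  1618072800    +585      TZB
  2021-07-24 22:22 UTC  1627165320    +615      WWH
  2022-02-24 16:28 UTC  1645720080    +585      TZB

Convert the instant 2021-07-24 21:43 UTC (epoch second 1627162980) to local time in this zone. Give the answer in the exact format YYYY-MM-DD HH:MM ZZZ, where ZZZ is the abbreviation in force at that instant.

2021-07-25 07:28 TZB

Query: 2021-07-24 21:43 UTC
Rule 2/4 (TZB, +09:45): 2021-04-10 16:40 UTC ≤ query < 2021-07-24 22:22 UTC
21·60 + 43 + 585 = 1888 min
1888 = 1·1440 + 448; 448 = 7·60 + 28 → 07:28, 2021-07-24 + 1 day = 2021-07-25
→ 2021-07-25 07:28 TZB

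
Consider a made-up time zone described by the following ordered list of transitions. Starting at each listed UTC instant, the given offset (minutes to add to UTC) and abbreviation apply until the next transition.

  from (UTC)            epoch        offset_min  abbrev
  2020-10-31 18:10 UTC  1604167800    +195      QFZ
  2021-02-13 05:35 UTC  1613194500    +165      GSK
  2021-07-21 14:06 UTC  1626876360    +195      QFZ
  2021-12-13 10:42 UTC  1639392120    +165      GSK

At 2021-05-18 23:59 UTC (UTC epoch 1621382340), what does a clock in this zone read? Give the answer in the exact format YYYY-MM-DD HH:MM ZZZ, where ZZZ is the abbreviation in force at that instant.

Query: 2021-05-18 23:59 UTC
Rule 2/4 (GSK, +02:45): 2021-02-13 05:35 UTC ≤ query < 2021-07-21 14:06 UTC
23·60 + 59 + 165 = 1604 min
1604 = 1·1440 + 164; 164 = 2·60 + 44 → 02:44, 2021-05-18 + 1 day = 2021-05-19
→ 2021-05-19 02:44 GSK

2021-05-19 02:44 GSK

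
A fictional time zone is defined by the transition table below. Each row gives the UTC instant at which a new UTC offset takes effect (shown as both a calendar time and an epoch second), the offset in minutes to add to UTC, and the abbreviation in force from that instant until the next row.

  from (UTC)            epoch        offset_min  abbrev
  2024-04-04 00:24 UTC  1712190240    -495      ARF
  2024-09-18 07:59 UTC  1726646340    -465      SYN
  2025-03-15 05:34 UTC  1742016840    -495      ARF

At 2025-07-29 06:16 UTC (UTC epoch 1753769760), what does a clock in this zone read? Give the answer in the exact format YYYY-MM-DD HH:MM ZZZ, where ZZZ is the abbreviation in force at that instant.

2025-07-28 22:01 ARF

Query: 2025-07-29 06:16 UTC
Rule 3/3 (ARF, -08:15): 2025-03-15 05:34 UTC ≤ query < +∞
6·60 + 16 - 495 = -119 min
-119 = -1·1440 + 1321; 1321 = 22·60 + 1 → 22:01, 2025-07-29 - 1 day = 2025-07-28
→ 2025-07-28 22:01 ARF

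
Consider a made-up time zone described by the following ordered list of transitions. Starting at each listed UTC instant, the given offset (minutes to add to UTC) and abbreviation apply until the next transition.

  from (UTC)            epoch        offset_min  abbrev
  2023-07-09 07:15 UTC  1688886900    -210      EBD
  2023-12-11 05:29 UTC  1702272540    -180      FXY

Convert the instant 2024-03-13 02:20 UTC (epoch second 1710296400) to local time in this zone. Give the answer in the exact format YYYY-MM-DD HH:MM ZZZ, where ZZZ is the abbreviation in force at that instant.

2024-03-12 23:20 FXY

Query: 2024-03-13 02:20 UTC
Rule 2/2 (FXY, -03:00): 2023-12-11 05:29 UTC ≤ query < +∞
2·60 + 20 - 180 = -40 min
-40 = -1·1440 + 1400; 1400 = 23·60 + 20 → 23:20, 2024-03-13 - 1 day = 2024-03-12
→ 2024-03-12 23:20 FXY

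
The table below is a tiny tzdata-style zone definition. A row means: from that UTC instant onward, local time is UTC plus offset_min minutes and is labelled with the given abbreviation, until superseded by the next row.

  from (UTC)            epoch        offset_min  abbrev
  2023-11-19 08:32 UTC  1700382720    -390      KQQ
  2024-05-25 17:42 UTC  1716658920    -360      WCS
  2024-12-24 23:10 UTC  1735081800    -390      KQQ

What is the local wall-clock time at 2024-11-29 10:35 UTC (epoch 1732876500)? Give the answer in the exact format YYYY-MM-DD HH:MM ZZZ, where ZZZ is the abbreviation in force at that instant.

2024-11-29 04:35 WCS

Query: 2024-11-29 10:35 UTC
Rule 2/3 (WCS, -06:00): 2024-05-25 17:42 UTC ≤ query < 2024-12-24 23:10 UTC
10·60 + 35 - 360 = 275 min
275 = 0·1440 + 275; 275 = 4·60 + 35 → 04:35, same day
→ 2024-11-29 04:35 WCS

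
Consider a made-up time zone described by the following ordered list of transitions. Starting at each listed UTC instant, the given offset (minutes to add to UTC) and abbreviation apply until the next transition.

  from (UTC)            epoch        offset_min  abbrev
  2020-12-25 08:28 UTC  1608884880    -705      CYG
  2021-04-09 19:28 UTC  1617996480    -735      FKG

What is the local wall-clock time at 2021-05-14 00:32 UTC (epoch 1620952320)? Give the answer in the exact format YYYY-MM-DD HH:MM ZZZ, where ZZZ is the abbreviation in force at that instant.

Query: 2021-05-14 00:32 UTC
Rule 2/2 (FKG, -12:15): 2021-04-09 19:28 UTC ≤ query < +∞
0·60 + 32 - 735 = -703 min
-703 = -1·1440 + 737; 737 = 12·60 + 17 → 12:17, 2021-05-14 - 1 day = 2021-05-13
→ 2021-05-13 12:17 FKG

2021-05-13 12:17 FKG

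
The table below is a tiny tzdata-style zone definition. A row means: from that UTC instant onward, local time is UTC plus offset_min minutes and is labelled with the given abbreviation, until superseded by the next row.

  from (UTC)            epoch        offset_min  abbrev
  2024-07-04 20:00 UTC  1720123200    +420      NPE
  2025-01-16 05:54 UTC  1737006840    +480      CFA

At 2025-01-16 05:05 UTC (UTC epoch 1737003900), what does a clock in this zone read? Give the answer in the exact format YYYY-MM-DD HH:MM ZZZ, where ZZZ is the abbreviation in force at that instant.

Query: 2025-01-16 05:05 UTC
Rule 1/2 (NPE, +07:00): 2024-07-04 20:00 UTC ≤ query < 2025-01-16 05:54 UTC
5·60 + 5 + 420 = 725 min
725 = 0·1440 + 725; 725 = 12·60 + 5 → 12:05, same day
→ 2025-01-16 12:05 NPE

2025-01-16 12:05 NPE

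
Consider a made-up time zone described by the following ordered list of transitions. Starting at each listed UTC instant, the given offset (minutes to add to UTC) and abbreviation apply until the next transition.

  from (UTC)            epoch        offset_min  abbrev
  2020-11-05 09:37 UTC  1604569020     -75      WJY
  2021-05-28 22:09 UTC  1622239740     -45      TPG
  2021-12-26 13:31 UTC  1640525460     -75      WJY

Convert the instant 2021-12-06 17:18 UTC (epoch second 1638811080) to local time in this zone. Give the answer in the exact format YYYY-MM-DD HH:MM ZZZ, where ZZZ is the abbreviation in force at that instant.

2021-12-06 16:33 TPG

Query: 2021-12-06 17:18 UTC
Rule 2/3 (TPG, -00:45): 2021-05-28 22:09 UTC ≤ query < 2021-12-26 13:31 UTC
17·60 + 18 - 45 = 993 min
993 = 0·1440 + 993; 993 = 16·60 + 33 → 16:33, same day
→ 2021-12-06 16:33 TPG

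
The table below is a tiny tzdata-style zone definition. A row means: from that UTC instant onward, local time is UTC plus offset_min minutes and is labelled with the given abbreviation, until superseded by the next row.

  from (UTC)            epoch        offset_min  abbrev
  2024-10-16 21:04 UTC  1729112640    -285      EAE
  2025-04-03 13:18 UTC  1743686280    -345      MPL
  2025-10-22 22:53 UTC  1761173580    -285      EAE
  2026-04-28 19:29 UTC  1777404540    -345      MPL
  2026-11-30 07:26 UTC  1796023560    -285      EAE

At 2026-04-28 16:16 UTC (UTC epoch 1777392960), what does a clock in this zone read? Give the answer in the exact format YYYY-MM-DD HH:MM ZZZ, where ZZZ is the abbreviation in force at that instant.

2026-04-28 11:31 EAE

Query: 2026-04-28 16:16 UTC
Rule 3/5 (EAE, -04:45): 2025-10-22 22:53 UTC ≤ query < 2026-04-28 19:29 UTC
16·60 + 16 - 285 = 691 min
691 = 0·1440 + 691; 691 = 11·60 + 31 → 11:31, same day
→ 2026-04-28 11:31 EAE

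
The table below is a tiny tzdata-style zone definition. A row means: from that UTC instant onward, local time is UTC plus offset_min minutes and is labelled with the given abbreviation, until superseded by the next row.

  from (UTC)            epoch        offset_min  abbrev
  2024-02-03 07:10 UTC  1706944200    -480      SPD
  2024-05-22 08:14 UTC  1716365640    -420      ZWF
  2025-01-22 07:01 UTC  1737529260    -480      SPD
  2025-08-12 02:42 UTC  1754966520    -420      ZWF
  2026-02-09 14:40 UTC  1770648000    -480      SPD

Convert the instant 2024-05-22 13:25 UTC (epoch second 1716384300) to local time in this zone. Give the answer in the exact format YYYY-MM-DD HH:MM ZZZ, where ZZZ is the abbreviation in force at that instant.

Query: 2024-05-22 13:25 UTC
Rule 2/5 (ZWF, -07:00): 2024-05-22 08:14 UTC ≤ query < 2025-01-22 07:01 UTC
13·60 + 25 - 420 = 385 min
385 = 0·1440 + 385; 385 = 6·60 + 25 → 06:25, same day
→ 2024-05-22 06:25 ZWF

2024-05-22 06:25 ZWF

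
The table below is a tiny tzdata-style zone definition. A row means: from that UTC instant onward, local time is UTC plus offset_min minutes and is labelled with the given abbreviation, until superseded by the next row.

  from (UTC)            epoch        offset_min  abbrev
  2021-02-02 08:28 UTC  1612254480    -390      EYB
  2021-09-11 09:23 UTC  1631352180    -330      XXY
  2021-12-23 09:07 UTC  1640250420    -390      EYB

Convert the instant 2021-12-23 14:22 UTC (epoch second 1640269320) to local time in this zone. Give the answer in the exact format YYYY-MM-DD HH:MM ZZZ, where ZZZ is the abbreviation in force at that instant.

Query: 2021-12-23 14:22 UTC
Rule 3/3 (EYB, -06:30): 2021-12-23 09:07 UTC ≤ query < +∞
14·60 + 22 - 390 = 472 min
472 = 0·1440 + 472; 472 = 7·60 + 52 → 07:52, same day
→ 2021-12-23 07:52 EYB

2021-12-23 07:52 EYB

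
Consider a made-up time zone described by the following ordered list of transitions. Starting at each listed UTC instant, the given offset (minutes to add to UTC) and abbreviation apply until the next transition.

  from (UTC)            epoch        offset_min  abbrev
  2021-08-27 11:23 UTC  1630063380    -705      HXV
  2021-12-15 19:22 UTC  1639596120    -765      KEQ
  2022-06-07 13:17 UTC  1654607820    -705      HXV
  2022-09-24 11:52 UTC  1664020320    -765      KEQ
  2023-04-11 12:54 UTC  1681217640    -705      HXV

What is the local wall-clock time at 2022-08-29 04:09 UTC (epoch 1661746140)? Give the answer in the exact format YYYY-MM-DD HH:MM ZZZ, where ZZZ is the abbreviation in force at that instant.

Query: 2022-08-29 04:09 UTC
Rule 3/5 (HXV, -11:45): 2022-06-07 13:17 UTC ≤ query < 2022-09-24 11:52 UTC
4·60 + 9 - 705 = -456 min
-456 = -1·1440 + 984; 984 = 16·60 + 24 → 16:24, 2022-08-29 - 1 day = 2022-08-28
→ 2022-08-28 16:24 HXV

2022-08-28 16:24 HXV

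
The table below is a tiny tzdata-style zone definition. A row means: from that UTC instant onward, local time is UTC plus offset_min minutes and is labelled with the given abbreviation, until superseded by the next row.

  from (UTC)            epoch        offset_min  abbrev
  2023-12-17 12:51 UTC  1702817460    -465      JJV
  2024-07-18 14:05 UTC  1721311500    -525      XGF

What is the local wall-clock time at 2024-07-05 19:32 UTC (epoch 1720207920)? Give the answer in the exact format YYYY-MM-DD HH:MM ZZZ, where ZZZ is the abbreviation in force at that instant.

2024-07-05 11:47 JJV

Query: 2024-07-05 19:32 UTC
Rule 1/2 (JJV, -07:45): 2023-12-17 12:51 UTC ≤ query < 2024-07-18 14:05 UTC
19·60 + 32 - 465 = 707 min
707 = 0·1440 + 707; 707 = 11·60 + 47 → 11:47, same day
→ 2024-07-05 11:47 JJV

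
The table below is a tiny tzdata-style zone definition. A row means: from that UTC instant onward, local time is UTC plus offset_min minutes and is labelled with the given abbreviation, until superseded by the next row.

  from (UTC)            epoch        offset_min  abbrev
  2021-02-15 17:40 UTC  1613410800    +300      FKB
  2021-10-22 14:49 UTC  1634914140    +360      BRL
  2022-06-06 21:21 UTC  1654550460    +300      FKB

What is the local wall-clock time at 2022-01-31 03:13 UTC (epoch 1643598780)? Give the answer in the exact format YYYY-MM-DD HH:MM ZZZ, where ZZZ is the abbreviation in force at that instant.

2022-01-31 09:13 BRL

Query: 2022-01-31 03:13 UTC
Rule 2/3 (BRL, +06:00): 2021-10-22 14:49 UTC ≤ query < 2022-06-06 21:21 UTC
3·60 + 13 + 360 = 553 min
553 = 0·1440 + 553; 553 = 9·60 + 13 → 09:13, same day
→ 2022-01-31 09:13 BRL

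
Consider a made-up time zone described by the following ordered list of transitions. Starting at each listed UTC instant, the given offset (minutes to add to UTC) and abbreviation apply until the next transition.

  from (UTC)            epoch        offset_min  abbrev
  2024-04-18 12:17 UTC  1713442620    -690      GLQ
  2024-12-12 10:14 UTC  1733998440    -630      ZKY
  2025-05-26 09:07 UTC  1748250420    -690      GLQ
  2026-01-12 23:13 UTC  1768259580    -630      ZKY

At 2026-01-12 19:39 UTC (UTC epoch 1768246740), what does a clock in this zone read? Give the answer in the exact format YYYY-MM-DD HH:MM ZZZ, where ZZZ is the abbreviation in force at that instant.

Query: 2026-01-12 19:39 UTC
Rule 3/4 (GLQ, -11:30): 2025-05-26 09:07 UTC ≤ query < 2026-01-12 23:13 UTC
19·60 + 39 - 690 = 489 min
489 = 0·1440 + 489; 489 = 8·60 + 9 → 08:09, same day
→ 2026-01-12 08:09 GLQ

2026-01-12 08:09 GLQ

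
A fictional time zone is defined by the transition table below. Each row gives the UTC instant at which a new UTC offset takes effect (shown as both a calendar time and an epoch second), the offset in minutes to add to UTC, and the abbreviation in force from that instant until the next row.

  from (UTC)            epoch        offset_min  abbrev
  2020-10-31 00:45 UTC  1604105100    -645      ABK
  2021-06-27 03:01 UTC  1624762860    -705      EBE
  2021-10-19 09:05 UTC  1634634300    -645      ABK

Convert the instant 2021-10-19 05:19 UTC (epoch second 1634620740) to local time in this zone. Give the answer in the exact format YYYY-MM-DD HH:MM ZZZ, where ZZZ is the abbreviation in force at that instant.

2021-10-18 17:34 EBE

Query: 2021-10-19 05:19 UTC
Rule 2/3 (EBE, -11:45): 2021-06-27 03:01 UTC ≤ query < 2021-10-19 09:05 UTC
5·60 + 19 - 705 = -386 min
-386 = -1·1440 + 1054; 1054 = 17·60 + 34 → 17:34, 2021-10-19 - 1 day = 2021-10-18
→ 2021-10-18 17:34 EBE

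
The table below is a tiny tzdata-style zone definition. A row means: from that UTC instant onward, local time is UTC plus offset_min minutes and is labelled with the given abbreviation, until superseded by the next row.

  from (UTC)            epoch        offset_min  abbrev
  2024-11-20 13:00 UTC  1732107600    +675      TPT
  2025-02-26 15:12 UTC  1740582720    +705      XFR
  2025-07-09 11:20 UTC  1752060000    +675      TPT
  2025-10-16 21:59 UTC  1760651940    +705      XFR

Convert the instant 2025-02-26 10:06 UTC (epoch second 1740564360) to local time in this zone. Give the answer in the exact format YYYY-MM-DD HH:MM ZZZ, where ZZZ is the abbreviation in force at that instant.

Query: 2025-02-26 10:06 UTC
Rule 1/4 (TPT, +11:15): 2024-11-20 13:00 UTC ≤ query < 2025-02-26 15:12 UTC
10·60 + 6 + 675 = 1281 min
1281 = 0·1440 + 1281; 1281 = 21·60 + 21 → 21:21, same day
→ 2025-02-26 21:21 TPT

2025-02-26 21:21 TPT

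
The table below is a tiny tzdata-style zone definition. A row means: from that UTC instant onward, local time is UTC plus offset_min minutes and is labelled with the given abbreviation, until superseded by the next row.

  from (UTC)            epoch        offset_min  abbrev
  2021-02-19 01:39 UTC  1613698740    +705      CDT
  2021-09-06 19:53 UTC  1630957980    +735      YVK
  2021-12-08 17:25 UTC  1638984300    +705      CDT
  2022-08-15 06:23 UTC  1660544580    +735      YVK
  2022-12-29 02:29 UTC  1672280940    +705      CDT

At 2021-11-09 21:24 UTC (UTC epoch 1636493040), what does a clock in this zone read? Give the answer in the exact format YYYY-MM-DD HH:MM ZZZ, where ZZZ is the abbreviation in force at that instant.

2021-11-10 09:39 YVK

Query: 2021-11-09 21:24 UTC
Rule 2/5 (YVK, +12:15): 2021-09-06 19:53 UTC ≤ query < 2021-12-08 17:25 UTC
21·60 + 24 + 735 = 2019 min
2019 = 1·1440 + 579; 579 = 9·60 + 39 → 09:39, 2021-11-09 + 1 day = 2021-11-10
→ 2021-11-10 09:39 YVK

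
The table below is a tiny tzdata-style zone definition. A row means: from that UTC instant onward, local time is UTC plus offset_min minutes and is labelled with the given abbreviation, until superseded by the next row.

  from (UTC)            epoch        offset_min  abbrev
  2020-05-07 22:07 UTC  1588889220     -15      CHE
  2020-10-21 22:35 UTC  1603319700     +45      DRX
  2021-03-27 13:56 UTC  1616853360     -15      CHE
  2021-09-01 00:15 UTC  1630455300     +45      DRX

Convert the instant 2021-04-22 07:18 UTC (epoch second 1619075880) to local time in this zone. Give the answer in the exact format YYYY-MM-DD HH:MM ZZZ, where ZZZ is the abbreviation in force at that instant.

Query: 2021-04-22 07:18 UTC
Rule 3/4 (CHE, -00:15): 2021-03-27 13:56 UTC ≤ query < 2021-09-01 00:15 UTC
7·60 + 18 - 15 = 423 min
423 = 0·1440 + 423; 423 = 7·60 + 3 → 07:03, same day
→ 2021-04-22 07:03 CHE

2021-04-22 07:03 CHE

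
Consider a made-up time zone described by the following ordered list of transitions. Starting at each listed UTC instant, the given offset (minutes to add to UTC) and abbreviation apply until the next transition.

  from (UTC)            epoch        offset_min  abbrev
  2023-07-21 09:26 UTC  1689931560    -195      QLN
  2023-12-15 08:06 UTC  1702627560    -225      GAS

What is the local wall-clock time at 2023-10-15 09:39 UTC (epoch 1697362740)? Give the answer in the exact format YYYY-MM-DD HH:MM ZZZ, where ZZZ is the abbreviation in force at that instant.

2023-10-15 06:24 QLN

Query: 2023-10-15 09:39 UTC
Rule 1/2 (QLN, -03:15): 2023-07-21 09:26 UTC ≤ query < 2023-12-15 08:06 UTC
9·60 + 39 - 195 = 384 min
384 = 0·1440 + 384; 384 = 6·60 + 24 → 06:24, same day
→ 2023-10-15 06:24 QLN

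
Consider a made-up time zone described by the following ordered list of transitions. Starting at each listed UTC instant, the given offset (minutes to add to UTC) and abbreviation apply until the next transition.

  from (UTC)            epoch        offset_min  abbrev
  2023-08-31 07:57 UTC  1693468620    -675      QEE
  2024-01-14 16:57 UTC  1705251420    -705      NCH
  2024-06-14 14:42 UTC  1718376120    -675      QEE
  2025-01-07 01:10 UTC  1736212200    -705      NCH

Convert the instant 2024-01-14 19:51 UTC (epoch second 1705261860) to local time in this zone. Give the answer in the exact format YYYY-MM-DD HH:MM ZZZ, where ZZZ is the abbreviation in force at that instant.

2024-01-14 08:06 NCH

Query: 2024-01-14 19:51 UTC
Rule 2/4 (NCH, -11:45): 2024-01-14 16:57 UTC ≤ query < 2024-06-14 14:42 UTC
19·60 + 51 - 705 = 486 min
486 = 0·1440 + 486; 486 = 8·60 + 6 → 08:06, same day
→ 2024-01-14 08:06 NCH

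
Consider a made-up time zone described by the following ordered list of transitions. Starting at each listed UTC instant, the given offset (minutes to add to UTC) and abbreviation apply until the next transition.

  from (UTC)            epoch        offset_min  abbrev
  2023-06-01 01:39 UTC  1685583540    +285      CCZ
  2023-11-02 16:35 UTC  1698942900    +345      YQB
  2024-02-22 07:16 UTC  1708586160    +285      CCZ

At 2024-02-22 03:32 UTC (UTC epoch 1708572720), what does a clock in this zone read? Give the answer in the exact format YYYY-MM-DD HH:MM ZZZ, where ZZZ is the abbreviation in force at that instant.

Query: 2024-02-22 03:32 UTC
Rule 2/3 (YQB, +05:45): 2023-11-02 16:35 UTC ≤ query < 2024-02-22 07:16 UTC
3·60 + 32 + 345 = 557 min
557 = 0·1440 + 557; 557 = 9·60 + 17 → 09:17, same day
→ 2024-02-22 09:17 YQB

2024-02-22 09:17 YQB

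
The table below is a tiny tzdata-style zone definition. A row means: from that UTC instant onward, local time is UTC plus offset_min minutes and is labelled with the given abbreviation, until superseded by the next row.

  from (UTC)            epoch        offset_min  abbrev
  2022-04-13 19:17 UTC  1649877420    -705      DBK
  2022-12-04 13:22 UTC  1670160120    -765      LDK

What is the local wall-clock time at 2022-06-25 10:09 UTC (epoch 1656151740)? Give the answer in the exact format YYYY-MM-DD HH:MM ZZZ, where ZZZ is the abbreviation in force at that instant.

Query: 2022-06-25 10:09 UTC
Rule 1/2 (DBK, -11:45): 2022-04-13 19:17 UTC ≤ query < 2022-12-04 13:22 UTC
10·60 + 9 - 705 = -96 min
-96 = -1·1440 + 1344; 1344 = 22·60 + 24 → 22:24, 2022-06-25 - 1 day = 2022-06-24
→ 2022-06-24 22:24 DBK

2022-06-24 22:24 DBK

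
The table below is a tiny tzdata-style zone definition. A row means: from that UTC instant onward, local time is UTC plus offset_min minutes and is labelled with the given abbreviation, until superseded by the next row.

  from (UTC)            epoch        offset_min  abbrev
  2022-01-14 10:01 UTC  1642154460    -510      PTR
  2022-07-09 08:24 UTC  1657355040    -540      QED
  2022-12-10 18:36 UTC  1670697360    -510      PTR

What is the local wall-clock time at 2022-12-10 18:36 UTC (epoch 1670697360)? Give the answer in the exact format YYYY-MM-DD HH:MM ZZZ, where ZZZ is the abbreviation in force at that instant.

Query: 2022-12-10 18:36 UTC
Rule 3/3 (PTR, -08:30): 2022-12-10 18:36 UTC ≤ query < +∞
18·60 + 36 - 510 = 606 min
606 = 0·1440 + 606; 606 = 10·60 + 6 → 10:06, same day
→ 2022-12-10 10:06 PTR

2022-12-10 10:06 PTR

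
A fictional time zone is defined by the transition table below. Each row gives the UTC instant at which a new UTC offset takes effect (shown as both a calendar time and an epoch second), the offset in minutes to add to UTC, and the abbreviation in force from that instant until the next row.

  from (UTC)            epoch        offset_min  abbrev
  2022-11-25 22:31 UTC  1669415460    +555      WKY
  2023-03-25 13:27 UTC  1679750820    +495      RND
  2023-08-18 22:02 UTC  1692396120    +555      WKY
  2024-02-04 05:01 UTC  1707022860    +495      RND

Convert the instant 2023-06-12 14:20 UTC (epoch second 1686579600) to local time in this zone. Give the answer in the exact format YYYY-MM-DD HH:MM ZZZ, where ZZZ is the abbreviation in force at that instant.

Query: 2023-06-12 14:20 UTC
Rule 2/4 (RND, +08:15): 2023-03-25 13:27 UTC ≤ query < 2023-08-18 22:02 UTC
14·60 + 20 + 495 = 1355 min
1355 = 0·1440 + 1355; 1355 = 22·60 + 35 → 22:35, same day
→ 2023-06-12 22:35 RND

2023-06-12 22:35 RND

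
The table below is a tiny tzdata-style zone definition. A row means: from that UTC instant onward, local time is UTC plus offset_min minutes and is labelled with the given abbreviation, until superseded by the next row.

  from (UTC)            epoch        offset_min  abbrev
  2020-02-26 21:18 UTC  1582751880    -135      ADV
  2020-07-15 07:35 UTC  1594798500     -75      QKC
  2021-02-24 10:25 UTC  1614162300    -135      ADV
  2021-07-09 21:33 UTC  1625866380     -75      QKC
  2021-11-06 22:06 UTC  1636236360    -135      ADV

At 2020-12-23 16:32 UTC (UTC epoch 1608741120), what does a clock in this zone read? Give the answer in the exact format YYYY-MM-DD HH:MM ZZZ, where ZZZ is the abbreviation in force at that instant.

Query: 2020-12-23 16:32 UTC
Rule 2/5 (QKC, -01:15): 2020-07-15 07:35 UTC ≤ query < 2021-02-24 10:25 UTC
16·60 + 32 - 75 = 917 min
917 = 0·1440 + 917; 917 = 15·60 + 17 → 15:17, same day
→ 2020-12-23 15:17 QKC

2020-12-23 15:17 QKC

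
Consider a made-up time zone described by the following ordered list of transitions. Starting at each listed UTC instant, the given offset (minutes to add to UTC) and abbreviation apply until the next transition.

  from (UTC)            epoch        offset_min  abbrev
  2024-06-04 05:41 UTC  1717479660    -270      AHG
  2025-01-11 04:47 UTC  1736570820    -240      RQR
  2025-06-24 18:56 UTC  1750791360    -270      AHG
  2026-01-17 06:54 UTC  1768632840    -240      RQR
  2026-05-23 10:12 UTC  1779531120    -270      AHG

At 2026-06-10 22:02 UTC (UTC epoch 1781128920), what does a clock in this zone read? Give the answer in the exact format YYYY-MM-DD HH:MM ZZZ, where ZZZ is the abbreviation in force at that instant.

Query: 2026-06-10 22:02 UTC
Rule 5/5 (AHG, -04:30): 2026-05-23 10:12 UTC ≤ query < +∞
22·60 + 2 - 270 = 1052 min
1052 = 0·1440 + 1052; 1052 = 17·60 + 32 → 17:32, same day
→ 2026-06-10 17:32 AHG

2026-06-10 17:32 AHG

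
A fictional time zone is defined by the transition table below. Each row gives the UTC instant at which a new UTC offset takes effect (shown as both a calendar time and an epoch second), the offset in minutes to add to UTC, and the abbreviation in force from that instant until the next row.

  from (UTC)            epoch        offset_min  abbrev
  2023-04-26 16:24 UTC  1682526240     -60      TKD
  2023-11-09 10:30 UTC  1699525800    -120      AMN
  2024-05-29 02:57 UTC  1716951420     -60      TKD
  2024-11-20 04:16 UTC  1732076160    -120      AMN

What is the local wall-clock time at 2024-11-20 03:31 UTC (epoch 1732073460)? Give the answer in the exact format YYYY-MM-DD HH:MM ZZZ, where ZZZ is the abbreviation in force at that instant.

2024-11-20 02:31 TKD

Query: 2024-11-20 03:31 UTC
Rule 3/4 (TKD, -01:00): 2024-05-29 02:57 UTC ≤ query < 2024-11-20 04:16 UTC
3·60 + 31 - 60 = 151 min
151 = 0·1440 + 151; 151 = 2·60 + 31 → 02:31, same day
→ 2024-11-20 02:31 TKD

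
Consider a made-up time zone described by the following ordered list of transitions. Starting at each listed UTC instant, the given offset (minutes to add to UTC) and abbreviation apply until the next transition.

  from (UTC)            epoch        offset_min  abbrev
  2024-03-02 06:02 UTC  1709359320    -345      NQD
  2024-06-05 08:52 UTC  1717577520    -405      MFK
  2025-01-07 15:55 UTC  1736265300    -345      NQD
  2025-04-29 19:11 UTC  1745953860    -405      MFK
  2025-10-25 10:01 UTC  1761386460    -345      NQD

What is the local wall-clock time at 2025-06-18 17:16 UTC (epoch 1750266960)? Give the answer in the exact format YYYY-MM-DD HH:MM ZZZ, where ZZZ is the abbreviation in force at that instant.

Query: 2025-06-18 17:16 UTC
Rule 4/5 (MFK, -06:45): 2025-04-29 19:11 UTC ≤ query < 2025-10-25 10:01 UTC
17·60 + 16 - 405 = 631 min
631 = 0·1440 + 631; 631 = 10·60 + 31 → 10:31, same day
→ 2025-06-18 10:31 MFK

2025-06-18 10:31 MFK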